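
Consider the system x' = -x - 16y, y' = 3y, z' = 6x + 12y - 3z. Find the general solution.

x(t) = K_1e^(-t) - 4K_3e^(3t), y(t) = K_3e^(3t), z(t) = 3K_1e^(-t) + K_2e^(-3t) - 2K_3e^(3t)

Coefficient matrix A = [[-1, -16, 0], [0, 3, 0], [6, 12, -3]].
det(A - λI) = 0 gives eigenvalues λ = -1, -3, 3.
For λ=-1: eigenvector (1,0,3).
For λ=-3: eigenvector (0,0,1).
For λ=3: eigenvector (-4,1,-2).
General solution: K_1e^(-t)(1,0,3) + K_2e^(-3t)(0,0,1) + K_3e^(3t)(-4,1,-2).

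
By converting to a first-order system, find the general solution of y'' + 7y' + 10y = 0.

y(t) = c_1e^(-5t) + c_2e^(-2t)

Let x_1 = y, x_2 = y'. Then x_1' = x_2 and x_2' = -10x_1 - 7x_2.
A = [[0,1],[-10,-7]]; det(A-λI) = λ^2 + 7λ + 10.
Eigenvalues λ = -5, -2 with eigenvectors (1,-5), (1,-2).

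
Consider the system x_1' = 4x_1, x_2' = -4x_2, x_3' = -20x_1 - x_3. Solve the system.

x_1(t) = C_1e^(4t), x_2(t) = C_2e^(-4t), x_3(t) = -4C_1e^(4t) + C_3e^(-t)

Coefficient matrix A = [[4, 0, 0], [0, -4, 0], [-20, 0, -1]].
det(A - λI) = 0 gives eigenvalues λ = 4, -4, -1.
For λ=4: eigenvector (1,0,-4).
For λ=-4: eigenvector (0,1,0).
For λ=-1: eigenvector (0,0,1).
General solution: C_1e^(4t)(1,0,-4) + C_2e^(-4t)(0,1,0) + C_3e^(-t)(0,0,1).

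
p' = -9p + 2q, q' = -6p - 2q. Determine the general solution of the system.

Coefficient matrix A = [[-9, 2], [-6, -2]].
Characteristic polynomial det(A - λI) = λ^2 + 11λ + 30 = 0.
Eigenvalues λ = -6, -5.
For λ=-6: (A-λI) row 1 is [-3, 2], so an eigenvector is (-2, -3).
For λ=-5: (A-λI) row 1 is [-4, 2], so an eigenvector is (-1, -2).
General solution: C_1e^(-6t)(-2,-3) + C_2e^(-5t)(-1,-2).

p(t) = -2C_1e^(-6t) - C_2e^(-5t), q(t) = -3C_1e^(-6t) - 2C_2e^(-5t)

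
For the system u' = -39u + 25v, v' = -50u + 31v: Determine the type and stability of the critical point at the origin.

stable spiral

A = [[-39,25],[-50,31]]; det(A-λI) = λ^2 + 8λ + 41.
λ = -4 ± 5i: negative real part.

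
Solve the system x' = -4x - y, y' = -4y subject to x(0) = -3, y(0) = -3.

x(t) = 3te^(-4t) - 3e^(-4t), y(t) = -3e^(-4t)

Coefficient matrix A = [[-4, -1], [0, -4]].
Characteristic polynomial det(A - λI) = λ^2 + 8λ + 16 = 0.
Single eigenvalue λ = -4 with algebraic multiplicity 2.
Eigenvector v = (1,0); generalized eigenvector w with (A-λI)w=v is (3,-1).
General solution: e^(-4t)[c_1·v + c_2·(t·v + w)].
Applying x(0)=-3, y(0)=-3 gives c_1=-12, c_2=3.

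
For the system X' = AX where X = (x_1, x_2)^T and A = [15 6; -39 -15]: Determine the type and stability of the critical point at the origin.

center

A = [[15,6],[-39,-15]]; det(A-λI) = λ^2 + 9.
λ = 0 ± 3i: zero real part.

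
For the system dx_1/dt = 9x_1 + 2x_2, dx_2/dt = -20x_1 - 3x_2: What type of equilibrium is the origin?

A = [[9,2],[-20,-3]]; det(A-λI) = λ^2 - 6λ + 13.
λ = 3 ± 2i: positive real part.

unstable spiral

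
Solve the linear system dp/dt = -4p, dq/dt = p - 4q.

p(t) = c_2e^(-4t), q(t) = c_1e^(-4t) + c_2te^(-4t) - 2c_2e^(-4t)

Coefficient matrix A = [[-4, 0], [1, -4]].
Characteristic polynomial det(A - λI) = λ^2 + 8λ + 16 = 0.
Single eigenvalue λ = -4 with algebraic multiplicity 2.
Eigenvector v = (0,1); generalized eigenvector w with (A-λI)w=v is (1,-2).
General solution: e^(-4t)[c_1·v + c_2·(t·v + w)].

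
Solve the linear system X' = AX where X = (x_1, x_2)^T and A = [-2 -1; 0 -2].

x_1(t) = c_1e^(-2t) + c_2te^(-2t) + 2c_2e^(-2t), x_2(t) = -c_2e^(-2t)

Coefficient matrix A = [[-2, -1], [0, -2]].
Characteristic polynomial det(A - λI) = λ^2 + 4λ + 4 = 0.
Single eigenvalue λ = -2 with algebraic multiplicity 2.
Eigenvector v = (1,0); generalized eigenvector w with (A-λI)w=v is (2,-1).
General solution: e^(-2t)[c_1·v + c_2·(t·v + w)].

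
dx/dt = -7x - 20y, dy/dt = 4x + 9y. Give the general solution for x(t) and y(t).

x(t) = -2K_1e^(t)sin(4t) + K_1e^(t)cos(4t) + K_2e^(t)sin(4t) + 2K_2e^(t)cos(4t), y(t) = K_1e^(t)sin(4t) - K_2e^(t)cos(4t)

Coefficient matrix A = [[-7, -20], [4, 9]].
Characteristic polynomial det(A - λI) = λ^2 - 2λ + 17 = 0.
Eigenvalues λ = 1 ± 4i (complex conjugate pair).
For λ=1+4i: an eigenvector is (1,0) - i(-2,1) = (1 + 2i, 0 - i).
A real fundamental pair from Re and Im of e^((1+4i)t)v: X_1 = e^(t)(cos(4t)·(1,0) + sin(4t)·(-2,1)), X_2 = e^(t)(sin(4t)·(1,0) - cos(4t)·(-2,1)).
General solution: K_1X_1 + K_2X_2.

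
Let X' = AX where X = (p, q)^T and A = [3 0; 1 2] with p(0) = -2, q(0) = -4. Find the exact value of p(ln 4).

-128

A = [[3,0],[1,2]]; eigenvalues λ = 2, 3.
Eigenvectors: (0,-1) for λ=2, (1,1) for λ=3.
From the initial condition, c_1 = 2, c_2 = -2.
p(ln 4) = (2)(4^2)(0) + (-2)(4^3)(1) = -128.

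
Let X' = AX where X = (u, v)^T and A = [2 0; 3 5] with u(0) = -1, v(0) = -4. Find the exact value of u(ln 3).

-9

A = [[2,0],[3,5]]; eigenvalues λ = 2, 5.
Eigenvectors: (1,-1) for λ=2, (0,1) for λ=5.
From the initial condition, c_1 = -1, c_2 = -5.
u(ln 3) = (-1)(3^2)(1) + (-5)(3^5)(0) = -9.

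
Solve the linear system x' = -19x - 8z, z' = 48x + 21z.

Coefficient matrix A = [[-19, -8], [48, 21]].
Characteristic polynomial det(A - λI) = λ^2 - 2λ - 15 = 0.
Eigenvalues λ = -3, 5.
For λ=-3: (A-λI) row 1 is [-16, -8], so an eigenvector is (1, -2).
For λ=5: (A-λI) row 1 is [-24, -8], so an eigenvector is (1, -3).
General solution: c_1e^(-3t)(1,-2) + c_2e^(5t)(1,-3).

x(t) = c_1e^(-3t) + c_2e^(5t), z(t) = -2c_1e^(-3t) - 3c_2e^(5t)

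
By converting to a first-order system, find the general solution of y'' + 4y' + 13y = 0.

y(t) = K_1e^(-2t)cos(3t) + K_2e^(-2t)sin(3t)

Let x_1 = y, x_2 = y'. Then x_1' = x_2 and x_2' = -13x_1 - 4x_2.
A = [[0,1],[-13,-4]]; det(A-λI) = λ^2 + 4λ + 13.
Eigenvalues λ = -2 ± 3i.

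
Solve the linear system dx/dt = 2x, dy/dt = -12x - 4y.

x(t) = K_2e^(2t), y(t) = -K_1e^(-4t) - 2K_2e^(2t)

Coefficient matrix A = [[2, 0], [-12, -4]].
Characteristic polynomial det(A - λI) = λ^2 + 2λ - 8 = 0.
Eigenvalues λ = -4, 2.
For λ=-4: (A-λI) row 1 is [6, 0], so an eigenvector is (0, -1).
For λ=2: (A-λI) row 2 is [-12, -6], so an eigenvector is (1, -2).
General solution: K_1e^(-4t)(0,-1) + K_2e^(2t)(1,-2).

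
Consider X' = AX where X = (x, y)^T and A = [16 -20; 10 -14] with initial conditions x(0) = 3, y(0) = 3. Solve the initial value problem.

Coefficient matrix A = [[16, -20], [10, -14]].
Characteristic polynomial det(A - λI) = λ^2 - 2λ - 24 = 0.
Eigenvalues λ = -4, 6.
For λ=-4: (A-λI) row 1 is [20, -20], so an eigenvector is (-1, -1).
For λ=6: (A-λI) row 1 is [10, -20], so an eigenvector is (2, 1).
General solution: c_1e^(-4t)(-1,-1) + c_2e^(6t)(2,1).
Applying x(0)=3, y(0)=3 gives c_1=-3, c_2=0.

x(t) = 3e^(-4t), y(t) = 3e^(-4t)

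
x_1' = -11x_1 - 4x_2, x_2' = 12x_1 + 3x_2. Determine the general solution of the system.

x_1(t) = 2K_1e^(-5t) - K_2e^(-3t), x_2(t) = -3K_1e^(-5t) + 2K_2e^(-3t)

Coefficient matrix A = [[-11, -4], [12, 3]].
Characteristic polynomial det(A - λI) = λ^2 + 8λ + 15 = 0.
Eigenvalues λ = -5, -3.
For λ=-5: (A-λI) row 1 is [-6, -4], so an eigenvector is (2, -3).
For λ=-3: (A-λI) row 1 is [-8, -4], so an eigenvector is (-1, 2).
General solution: K_1e^(-5t)(2,-3) + K_2e^(-3t)(-1,2).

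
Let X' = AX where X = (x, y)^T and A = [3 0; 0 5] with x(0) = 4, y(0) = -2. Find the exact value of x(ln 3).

A = [[3,0],[0,5]]; eigenvalues λ = 5, 3.
Eigenvectors: (0,-1) for λ=5, (1,0) for λ=3.
From the initial condition, c_1 = 2, c_2 = 4.
x(ln 3) = (2)(3^5)(0) + (4)(3^3)(1) = 108.

108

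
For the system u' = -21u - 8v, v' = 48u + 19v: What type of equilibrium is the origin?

A = [[-21,-8],[48,19]]; det(A-λI) = λ^2 + 2λ - 15.
λ = 3, -5: opposite signs.

saddle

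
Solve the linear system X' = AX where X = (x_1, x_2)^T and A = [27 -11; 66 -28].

x_1(t) = -c_1e^(5t) - c_2e^(-6t), x_2(t) = -2c_1e^(5t) - 3c_2e^(-6t)

Coefficient matrix A = [[27, -11], [66, -28]].
Characteristic polynomial det(A - λI) = λ^2 + λ - 30 = 0.
Eigenvalues λ = 5, -6.
For λ=5: (A-λI) row 1 is [22, -11], so an eigenvector is (-1, -2).
For λ=-6: (A-λI) row 1 is [33, -11], so an eigenvector is (-1, -3).
General solution: c_1e^(5t)(-1,-2) + c_2e^(-6t)(-1,-3).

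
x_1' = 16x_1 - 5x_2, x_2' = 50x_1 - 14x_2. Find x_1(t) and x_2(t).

Coefficient matrix A = [[16, -5], [50, -14]].
Characteristic polynomial det(A - λI) = λ^2 - 2λ + 26 = 0.
Eigenvalues λ = 1 ± 5i (complex conjugate pair).
For λ=1+5i: an eigenvector is (1,3) - i(0,1) = (1, 3 - i).
A real fundamental pair from Re and Im of e^((1+5i)t)v: X_1 = e^(t)(cos(5t)·(1,3) + sin(5t)·(0,1)), X_2 = e^(t)(sin(5t)·(1,3) - cos(5t)·(0,1)).
General solution: C_1X_1 + C_2X_2.

x_1(t) = C_1e^(t)cos(5t) + C_2e^(t)sin(5t), x_2(t) = C_1e^(t)sin(5t) + 3C_1e^(t)cos(5t) + 3C_2e^(t)sin(5t) - C_2e^(t)cos(5t)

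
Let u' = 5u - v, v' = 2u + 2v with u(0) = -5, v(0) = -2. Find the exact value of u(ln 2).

A = [[5,-1],[2,2]]; eigenvalues λ = 3, 4.
Eigenvectors: (1,2) for λ=3, (1,1) for λ=4.
From the initial condition, c_1 = 3, c_2 = -8.
u(ln 2) = (3)(2^3)(1) + (-8)(2^4)(1) = -104.

-104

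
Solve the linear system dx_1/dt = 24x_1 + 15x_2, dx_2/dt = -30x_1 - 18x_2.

x_1(t) = c_1e^(3t)sin(3t) - 2c_1e^(3t)cos(3t) - 2c_2e^(3t)sin(3t) - c_2e^(3t)cos(3t), x_2(t) = -c_1e^(3t)sin(3t) + 3c_1e^(3t)cos(3t) + 3c_2e^(3t)sin(3t) + c_2e^(3t)cos(3t)

Coefficient matrix A = [[24, 15], [-30, -18]].
Characteristic polynomial det(A - λI) = λ^2 - 6λ + 18 = 0.
Eigenvalues λ = 3 ± 3i (complex conjugate pair).
For λ=3+3i: an eigenvector is (-2,3) - i(1,-1) = (-2 - i, 3 + i).
A real fundamental pair from Re and Im of e^((3+3i)t)v: X_1 = e^(3t)(cos(3t)·(-2,3) + sin(3t)·(1,-1)), X_2 = e^(3t)(sin(3t)·(-2,3) - cos(3t)·(1,-1)).
General solution: c_1X_1 + c_2X_2.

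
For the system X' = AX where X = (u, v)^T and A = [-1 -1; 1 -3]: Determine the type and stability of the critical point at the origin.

A = [[-1,-1],[1,-3]]; det(A-λI) = λ^2 + 4λ + 4.
repeated λ = -2 with a single eigenvector.

stable improper node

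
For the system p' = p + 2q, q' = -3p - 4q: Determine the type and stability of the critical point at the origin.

A = [[1,2],[-3,-4]]; det(A-λI) = λ^2 + 3λ + 2.
λ = -1, -2: both negative.

stable node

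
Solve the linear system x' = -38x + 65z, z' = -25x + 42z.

Coefficient matrix A = [[-38, 65], [-25, 42]].
Characteristic polynomial det(A - λI) = λ^2 - 4λ + 29 = 0.
Eigenvalues λ = 2 ± 5i (complex conjugate pair).
For λ=2+5i: an eigenvector is (-2,-1) - i(3,2) = (-2 - 3i, -1 - 2i).
A real fundamental pair from Re and Im of e^((2+5i)t)v: X_1 = e^(2t)(cos(5t)·(-2,-1) + sin(5t)·(3,2)), X_2 = e^(2t)(sin(5t)·(-2,-1) - cos(5t)·(3,2)).
General solution: K_1X_1 + K_2X_2.

x(t) = 3K_1e^(2t)sin(5t) - 2K_1e^(2t)cos(5t) - 2K_2e^(2t)sin(5t) - 3K_2e^(2t)cos(5t), z(t) = 2K_1e^(2t)sin(5t) - K_1e^(2t)cos(5t) - K_2e^(2t)sin(5t) - 2K_2e^(2t)cos(5t)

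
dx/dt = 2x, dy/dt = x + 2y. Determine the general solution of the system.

Coefficient matrix A = [[2, 0], [1, 2]].
Characteristic polynomial det(A - λI) = λ^2 - 4λ + 4 = 0.
Single eigenvalue λ = 2 with algebraic multiplicity 2.
Eigenvector v = (0,-1); generalized eigenvector w with (A-λI)w=v is (-1,3).
General solution: e^(2t)[c_1·v + c_2·(t·v + w)].

x(t) = -c_2e^(2t), y(t) = -c_1e^(2t) - c_2te^(2t) + 3c_2e^(2t)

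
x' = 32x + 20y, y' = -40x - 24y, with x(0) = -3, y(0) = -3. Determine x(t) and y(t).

Coefficient matrix A = [[32, 20], [-40, -24]].
Characteristic polynomial det(A - λI) = λ^2 - 8λ + 32 = 0.
Eigenvalues λ = 4 ± 4i (complex conjugate pair).
For λ=4+4i: an eigenvector is (-1,1) - i(-2,3) = (-1 + 2i, 1 - 3i).
A real fundamental pair from Re and Im of e^((4+4i)t)v: X_1 = e^(4t)(cos(4t)·(-1,1) + sin(4t)·(-2,3)), X_2 = e^(4t)(sin(4t)·(-1,1) - cos(4t)·(-2,3)).
General solution: K_1X_1 + K_2X_2.
Applying x(0)=-3, y(0)=-3 gives K_1=15, K_2=6.

x(t) = -36e^(4t)sin(4t) - 3e^(4t)cos(4t), y(t) = 51e^(4t)sin(4t) - 3e^(4t)cos(4t)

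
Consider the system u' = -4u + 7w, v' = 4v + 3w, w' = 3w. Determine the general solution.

u(t) = C_1e^(-4t) + C_3e^(3t), v(t) = C_2e^(4t) - 3C_3e^(3t), w(t) = C_3e^(3t)

Coefficient matrix A = [[-4, 0, 7], [0, 4, 3], [0, 0, 3]].
det(A - λI) = 0 gives eigenvalues λ = -4, 4, 3.
For λ=-4: eigenvector (1,0,0).
For λ=4: eigenvector (0,1,0).
For λ=3: eigenvector (1,-3,1).
General solution: C_1e^(-4t)(1,0,0) + C_2e^(4t)(0,1,0) + C_3e^(3t)(1,-3,1).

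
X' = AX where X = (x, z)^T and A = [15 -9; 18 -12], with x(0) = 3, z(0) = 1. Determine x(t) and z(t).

x(t) = 5e^(6t) - 2e^(-3t), z(t) = 5e^(6t) - 4e^(-3t)

Coefficient matrix A = [[15, -9], [18, -12]].
Characteristic polynomial det(A - λI) = λ^2 - 3λ - 18 = 0.
Eigenvalues λ = -3, 6.
For λ=-3: (A-λI) row 1 is [18, -9], so an eigenvector is (-1, -2).
For λ=6: (A-λI) row 1 is [9, -9], so an eigenvector is (-1, -1).
General solution: K_1e^(-3t)(-1,-2) + K_2e^(6t)(-1,-1).
Applying x(0)=3, z(0)=1 gives K_1=2, K_2=-5.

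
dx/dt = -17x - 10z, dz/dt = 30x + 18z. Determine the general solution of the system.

Coefficient matrix A = [[-17, -10], [30, 18]].
Characteristic polynomial det(A - λI) = λ^2 - λ - 6 = 0.
Eigenvalues λ = 3, -2.
For λ=3: (A-λI) row 1 is [-20, -10], so an eigenvector is (-1, 2).
For λ=-2: (A-λI) row 1 is [-15, -10], so an eigenvector is (2, -3).
General solution: c_1e^(3t)(-1,2) + c_2e^(-2t)(2,-3).

x(t) = -c_1e^(3t) + 2c_2e^(-2t), z(t) = 2c_1e^(3t) - 3c_2e^(-2t)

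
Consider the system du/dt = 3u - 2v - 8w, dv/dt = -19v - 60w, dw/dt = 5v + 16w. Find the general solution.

Coefficient matrix A = [[3, -2, -8], [0, -19, -60], [0, 5, 16]].
det(A - λI) = 0 gives eigenvalues λ = 3, -4, 1.
For λ=3: eigenvector (1,0,0).
For λ=-4: eigenvector (0,4,-1).
For λ=1: eigenvector (1,-3,1).
General solution: c_1e^(3t)(1,0,0) + c_2e^(-4t)(0,4,-1) + c_3e^(t)(1,-3,1).

u(t) = c_1e^(3t) + c_3e^(t), v(t) = 4c_2e^(-4t) - 3c_3e^(t), w(t) = -c_2e^(-4t) + c_3e^(t)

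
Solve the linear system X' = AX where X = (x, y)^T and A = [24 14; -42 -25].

Coefficient matrix A = [[24, 14], [-42, -25]].
Characteristic polynomial det(A - λI) = λ^2 + λ - 12 = 0.
Eigenvalues λ = -4, 3.
For λ=-4: (A-λI) row 1 is [28, 14], so an eigenvector is (-1, 2).
For λ=3: (A-λI) row 1 is [21, 14], so an eigenvector is (-2, 3).
General solution: C_1e^(-4t)(-1,2) + C_2e^(3t)(-2,3).

x(t) = -C_1e^(-4t) - 2C_2e^(3t), y(t) = 2C_1e^(-4t) + 3C_2e^(3t)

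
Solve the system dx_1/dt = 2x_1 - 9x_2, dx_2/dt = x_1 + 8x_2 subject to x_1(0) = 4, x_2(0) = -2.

x_1(t) = 6te^(5t) + 4e^(5t), x_2(t) = -2te^(5t) - 2e^(5t)

Coefficient matrix A = [[2, -9], [1, 8]].
Characteristic polynomial det(A - λI) = λ^2 - 10λ + 25 = 0.
Single eigenvalue λ = 5 with algebraic multiplicity 2.
Eigenvector v = (3,-1); generalized eigenvector w with (A-λI)w=v is (-1,0).
General solution: e^(5t)[K_1·v + K_2·(t·v + w)].
Applying x_1(0)=4, x_2(0)=-2 gives K_1=2, K_2=2.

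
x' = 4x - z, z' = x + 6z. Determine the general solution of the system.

Coefficient matrix A = [[4, -1], [1, 6]].
Characteristic polynomial det(A - λI) = λ^2 - 10λ + 25 = 0.
Single eigenvalue λ = 5 with algebraic multiplicity 2.
Eigenvector v = (1,-1); generalized eigenvector w with (A-λI)w=v is (2,-3).
General solution: e^(5t)[c_1·v + c_2·(t·v + w)].

x(t) = c_1e^(5t) + c_2te^(5t) + 2c_2e^(5t), z(t) = -c_1e^(5t) - c_2te^(5t) - 3c_2e^(5t)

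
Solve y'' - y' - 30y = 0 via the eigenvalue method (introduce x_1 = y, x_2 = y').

y(t) = c_1e^(6t) + c_2e^(-5t)

Let x_1 = y, x_2 = y'. Then x_1' = x_2 and x_2' = 30x_1 + x_2.
A = [[0,1],[30,1]]; det(A-λI) = λ^2 - λ - 30.
Eigenvalues λ = 6, -5 with eigenvectors (1,6), (1,-5).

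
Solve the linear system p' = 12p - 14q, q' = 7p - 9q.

p(t) = c_1e^(-2t) - 2c_2e^(5t), q(t) = c_1e^(-2t) - c_2e^(5t)

Coefficient matrix A = [[12, -14], [7, -9]].
Characteristic polynomial det(A - λI) = λ^2 - 3λ - 10 = 0.
Eigenvalues λ = -2, 5.
For λ=-2: (A-λI) row 1 is [14, -14], so an eigenvector is (1, 1).
For λ=5: (A-λI) row 1 is [7, -14], so an eigenvector is (-2, -1).
General solution: c_1e^(-2t)(1,1) + c_2e^(5t)(-2,-1).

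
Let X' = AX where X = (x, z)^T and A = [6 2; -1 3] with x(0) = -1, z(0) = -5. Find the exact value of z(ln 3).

A = [[6,2],[-1,3]]; eigenvalues λ = 5, 4.
Eigenvectors: (2,-1) for λ=5, (-1,1) for λ=4.
From the initial condition, c_1 = -6, c_2 = -11.
z(ln 3) = (-6)(3^5)(-1) + (-11)(3^4)(1) = 567.

567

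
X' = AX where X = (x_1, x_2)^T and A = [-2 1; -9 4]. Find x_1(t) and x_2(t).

x_1(t) = -C_1e^(t) - C_2te^(t) + C_2e^(t), x_2(t) = -3C_1e^(t) - 3C_2te^(t) + 2C_2e^(t)

Coefficient matrix A = [[-2, 1], [-9, 4]].
Characteristic polynomial det(A - λI) = λ^2 - 2λ + 1 = 0.
Single eigenvalue λ = 1 with algebraic multiplicity 2.
Eigenvector v = (-1,-3); generalized eigenvector w with (A-λI)w=v is (1,2).
General solution: e^(t)[C_1·v + C_2·(t·v + w)].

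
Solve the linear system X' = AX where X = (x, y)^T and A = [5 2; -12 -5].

Coefficient matrix A = [[5, 2], [-12, -5]].
Characteristic polynomial det(A - λI) = λ^2 - 1 = 0.
Eigenvalues λ = 1, -1.
For λ=1: (A-λI) row 1 is [4, 2], so an eigenvector is (1, -2).
For λ=-1: (A-λI) row 1 is [6, 2], so an eigenvector is (1, -3).
General solution: C_1e^(t)(1,-2) + C_2e^(-t)(1,-3).

x(t) = C_1e^(t) + C_2e^(-t), y(t) = -2C_1e^(t) - 3C_2e^(-t)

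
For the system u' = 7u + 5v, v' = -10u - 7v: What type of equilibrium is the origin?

center

A = [[7,5],[-10,-7]]; det(A-λI) = λ^2 + 1.
λ = 0 ± i: zero real part.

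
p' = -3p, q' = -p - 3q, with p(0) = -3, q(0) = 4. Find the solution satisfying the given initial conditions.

p(t) = -3e^(-3t), q(t) = 3te^(-3t) + 4e^(-3t)

Coefficient matrix A = [[-3, 0], [-1, -3]].
Characteristic polynomial det(A - λI) = λ^2 + 6λ + 9 = 0.
Single eigenvalue λ = -3 with algebraic multiplicity 2.
Eigenvector v = (0,1); generalized eigenvector w with (A-λI)w=v is (-1,3).
General solution: e^(-3t)[c_1·v + c_2·(t·v + w)].
Applying p(0)=-3, q(0)=4 gives c_1=-5, c_2=3.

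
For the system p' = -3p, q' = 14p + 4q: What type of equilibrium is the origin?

A = [[-3,0],[14,4]]; det(A-λI) = λ^2 - λ - 12.
λ = 4, -3: opposite signs.

saddle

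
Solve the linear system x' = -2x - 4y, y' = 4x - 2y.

Coefficient matrix A = [[-2, -4], [4, -2]].
Characteristic polynomial det(A - λI) = λ^2 + 4λ + 20 = 0.
Eigenvalues λ = -2 ± 4i (complex conjugate pair).
For λ=-2+4i: an eigenvector is (0,-1) - i(1,0) = (0 - i, -1).
A real fundamental pair from Re and Im of e^((-2+4i)t)v: X_1 = e^(-2t)(cos(4t)·(0,-1) + sin(4t)·(1,0)), X_2 = e^(-2t)(sin(4t)·(0,-1) - cos(4t)·(1,0)).
General solution: K_1X_1 + K_2X_2.

x(t) = K_1e^(-2t)sin(4t) - K_2e^(-2t)cos(4t), y(t) = -K_1e^(-2t)cos(4t) - K_2e^(-2t)sin(4t)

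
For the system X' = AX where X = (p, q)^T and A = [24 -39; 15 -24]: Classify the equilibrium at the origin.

center

A = [[24,-39],[15,-24]]; det(A-λI) = λ^2 + 9.
λ = 0 ± 3i: zero real part.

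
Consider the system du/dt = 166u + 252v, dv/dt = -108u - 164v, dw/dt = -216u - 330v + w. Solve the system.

Coefficient matrix A = [[166, 252, 0], [-108, -164, 0], [-216, -330, 1]].
det(A - λI) = 0 gives eigenvalues λ = 1, 4, -2.
For λ=1: eigenvector (0,0,1).
For λ=4: eigenvector (-14,9,18).
For λ=-2: eigenvector (-3,2,4).
General solution: C_1e^(t)(0,0,1) + C_2e^(4t)(-14,9,18) + C_3e^(-2t)(-3,2,4).

u(t) = -14C_2e^(4t) - 3C_3e^(-2t), v(t) = 9C_2e^(4t) + 2C_3e^(-2t), w(t) = C_1e^(t) + 18C_2e^(4t) + 4C_3e^(-2t)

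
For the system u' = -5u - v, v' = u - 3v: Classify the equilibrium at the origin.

A = [[-5,-1],[1,-3]]; det(A-λI) = λ^2 + 8λ + 16.
repeated λ = -4 with a single eigenvector.

stable improper node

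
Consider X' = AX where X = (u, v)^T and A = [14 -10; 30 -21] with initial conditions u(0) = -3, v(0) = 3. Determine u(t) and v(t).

Coefficient matrix A = [[14, -10], [30, -21]].
Characteristic polynomial det(A - λI) = λ^2 + 7λ + 6 = 0.
Eigenvalues λ = -1, -6.
For λ=-1: (A-λI) row 1 is [15, -10], so an eigenvector is (-2, -3).
For λ=-6: (A-λI) row 1 is [20, -10], so an eigenvector is (1, 2).
General solution: K_1e^(-t)(-2,-3) + K_2e^(-6t)(1,2).
Applying u(0)=-3, v(0)=3 gives K_1=9, K_2=15.

u(t) = -18e^(-t) + 15e^(-6t), v(t) = -27e^(-t) + 30e^(-6t)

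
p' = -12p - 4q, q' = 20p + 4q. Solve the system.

p(t) = c_1e^(-4t)sin(4t) - c_2e^(-4t)cos(4t), q(t) = -2c_1e^(-4t)sin(4t) - c_1e^(-4t)cos(4t) - c_2e^(-4t)sin(4t) + 2c_2e^(-4t)cos(4t)

Coefficient matrix A = [[-12, -4], [20, 4]].
Characteristic polynomial det(A - λI) = λ^2 + 8λ + 32 = 0.
Eigenvalues λ = -4 ± 4i (complex conjugate pair).
For λ=-4+4i: an eigenvector is (0,-1) - i(1,-2) = (0 - i, -1 + 2i).
A real fundamental pair from Re and Im of e^((-4+4i)t)v: X_1 = e^(-4t)(cos(4t)·(0,-1) + sin(4t)·(1,-2)), X_2 = e^(-4t)(sin(4t)·(0,-1) - cos(4t)·(1,-2)).
General solution: c_1X_1 + c_2X_2.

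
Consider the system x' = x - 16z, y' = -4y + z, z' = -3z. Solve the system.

Coefficient matrix A = [[1, 0, -16], [0, -4, 1], [0, 0, -3]].
det(A - λI) = 0 gives eigenvalues λ = -3, -4, 1.
For λ=-3: eigenvector (4,1,1).
For λ=-4: eigenvector (0,1,0).
For λ=1: eigenvector (1,0,0).
General solution: K_1e^(-3t)(4,1,1) + K_2e^(-4t)(0,1,0) + K_3e^(t)(1,0,0).

x(t) = 4K_1e^(-3t) + K_3e^(t), y(t) = K_1e^(-3t) + K_2e^(-4t), z(t) = K_1e^(-3t)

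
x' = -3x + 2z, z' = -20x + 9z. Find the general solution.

x(t) = K_1e^(3t)cos(2t) + K_2e^(3t)sin(2t), z(t) = -K_1e^(3t)sin(2t) + 3K_1e^(3t)cos(2t) + 3K_2e^(3t)sin(2t) + K_2e^(3t)cos(2t)

Coefficient matrix A = [[-3, 2], [-20, 9]].
Characteristic polynomial det(A - λI) = λ^2 - 6λ + 13 = 0.
Eigenvalues λ = 3 ± 2i (complex conjugate pair).
For λ=3+2i: an eigenvector is (1,3) - i(0,-1) = (1, 3 + i).
A real fundamental pair from Re and Im of e^((3+2i)t)v: X_1 = e^(3t)(cos(2t)·(1,3) + sin(2t)·(0,-1)), X_2 = e^(3t)(sin(2t)·(1,3) - cos(2t)·(0,-1)).
General solution: K_1X_1 + K_2X_2.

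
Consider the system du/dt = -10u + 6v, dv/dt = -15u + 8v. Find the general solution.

Coefficient matrix A = [[-10, 6], [-15, 8]].
Characteristic polynomial det(A - λI) = λ^2 + 2λ + 10 = 0.
Eigenvalues λ = -1 ± 3i (complex conjugate pair).
For λ=-1+3i: an eigenvector is (-1,-2) - i(-1,-1) = (-1 + i, -2 + i).
A real fundamental pair from Re and Im of e^((-1+3i)t)v: X_1 = e^(-t)(cos(3t)·(-1,-2) + sin(3t)·(-1,-1)), X_2 = e^(-t)(sin(3t)·(-1,-2) - cos(3t)·(-1,-1)).
General solution: K_1X_1 + K_2X_2.

u(t) = -K_1e^(-t)sin(3t) - K_1e^(-t)cos(3t) - K_2e^(-t)sin(3t) + K_2e^(-t)cos(3t), v(t) = -K_1e^(-t)sin(3t) - 2K_1e^(-t)cos(3t) - 2K_2e^(-t)sin(3t) + K_2e^(-t)cos(3t)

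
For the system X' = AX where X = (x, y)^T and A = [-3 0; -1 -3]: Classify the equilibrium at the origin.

A = [[-3,0],[-1,-3]]; det(A-λI) = λ^2 + 6λ + 9.
repeated λ = -3 with a single eigenvector.

stable improper node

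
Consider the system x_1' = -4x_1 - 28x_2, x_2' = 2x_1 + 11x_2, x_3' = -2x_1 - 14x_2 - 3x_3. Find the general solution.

Coefficient matrix A = [[-4, -28, 0], [2, 11, 0], [-2, -14, -3]].
det(A - λI) = 0 gives eigenvalues λ = 4, 3, -3.
For λ=4: eigenvector (-7,2,-2).
For λ=3: eigenvector (-4,1,-1).
For λ=-3: eigenvector (0,0,1).
General solution: c_1e^(4t)(-7,2,-2) + c_2e^(3t)(-4,1,-1) + c_3e^(-3t)(0,0,1).

x_1(t) = -7c_1e^(4t) - 4c_2e^(3t), x_2(t) = 2c_1e^(4t) + c_2e^(3t), x_3(t) = -2c_1e^(4t) - c_2e^(3t) + c_3e^(-3t)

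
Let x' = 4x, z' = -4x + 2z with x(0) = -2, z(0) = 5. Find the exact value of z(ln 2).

A = [[4,0],[-4,2]]; eigenvalues λ = 4, 2.
Eigenvectors: (-1,2) for λ=4, (0,1) for λ=2.
From the initial condition, c_1 = 2, c_2 = 1.
z(ln 2) = (2)(2^4)(2) + (1)(2^2)(1) = 68.

68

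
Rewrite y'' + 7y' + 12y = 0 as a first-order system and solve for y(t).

Let x_1 = y, x_2 = y'. Then x_1' = x_2 and x_2' = -12x_1 - 7x_2.
A = [[0,1],[-12,-7]]; det(A-λI) = λ^2 + 7λ + 12.
Eigenvalues λ = -4, -3 with eigenvectors (1,-4), (1,-3).

y(t) = c_1e^(-4t) + c_2e^(-3t)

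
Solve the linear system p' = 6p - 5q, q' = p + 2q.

p(t) = -2c_1e^(4t)sin(t) - c_1e^(4t)cos(t) - c_2e^(4t)sin(t) + 2c_2e^(4t)cos(t), q(t) = -c_1e^(4t)sin(t) + c_2e^(4t)cos(t)

Coefficient matrix A = [[6, -5], [1, 2]].
Characteristic polynomial det(A - λI) = λ^2 - 8λ + 17 = 0.
Eigenvalues λ = 4 ± i (complex conjugate pair).
For λ=4+i: an eigenvector is (-1,0) - i(-2,-1) = (-1 + 2i, 0 + i).
A real fundamental pair from Re and Im of e^((4+i)t)v: X_1 = e^(4t)(cos(t)·(-1,0) + sin(t)·(-2,-1)), X_2 = e^(4t)(sin(t)·(-1,0) - cos(t)·(-2,-1)).
General solution: c_1X_1 + c_2X_2.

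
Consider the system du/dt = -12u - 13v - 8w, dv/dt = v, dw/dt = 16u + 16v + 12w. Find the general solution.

u(t) = -K_1e^(-4t) - K_2e^(t) + K_3e^(4t), v(t) = K_2e^(t), w(t) = K_1e^(-4t) - 2K_3e^(4t)

Coefficient matrix A = [[-12, -13, -8], [0, 1, 0], [16, 16, 12]].
det(A - λI) = 0 gives eigenvalues λ = -4, 1, 4.
For λ=-4: eigenvector (-1,0,1).
For λ=1: eigenvector (-1,1,0).
For λ=4: eigenvector (1,0,-2).
General solution: K_1e^(-4t)(-1,0,1) + K_2e^(t)(-1,1,0) + K_3e^(4t)(1,0,-2).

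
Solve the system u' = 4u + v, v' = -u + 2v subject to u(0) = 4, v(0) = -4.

u(t) = 4e^(3t), v(t) = -4e^(3t)

Coefficient matrix A = [[4, 1], [-1, 2]].
Characteristic polynomial det(A - λI) = λ^2 - 6λ + 9 = 0.
Single eigenvalue λ = 3 with algebraic multiplicity 2.
Eigenvector v = (1,-1); generalized eigenvector w with (A-λI)w=v is (-1,2).
General solution: e^(3t)[C_1·v + C_2·(t·v + w)].
Applying u(0)=4, v(0)=-4 gives C_1=4, C_2=0.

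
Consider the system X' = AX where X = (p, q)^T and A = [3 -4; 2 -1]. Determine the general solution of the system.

Coefficient matrix A = [[3, -4], [2, -1]].
Characteristic polynomial det(A - λI) = λ^2 - 2λ + 5 = 0.
Eigenvalues λ = 1 ± 2i (complex conjugate pair).
For λ=1+2i: an eigenvector is (1,1) - i(-1,0) = (1 + i, 1).
A real fundamental pair from Re and Im of e^((1+2i)t)v: X_1 = e^(t)(cos(2t)·(1,1) + sin(2t)·(-1,0)), X_2 = e^(t)(sin(2t)·(1,1) - cos(2t)·(-1,0)).
General solution: K_1X_1 + K_2X_2.

p(t) = -K_1e^(t)sin(2t) + K_1e^(t)cos(2t) + K_2e^(t)sin(2t) + K_2e^(t)cos(2t), q(t) = K_1e^(t)cos(2t) + K_2e^(t)sin(2t)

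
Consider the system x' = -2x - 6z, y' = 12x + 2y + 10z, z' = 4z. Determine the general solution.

Coefficient matrix A = [[-2, 0, -6], [12, 2, 10], [0, 0, 4]].
det(A - λI) = 0 gives eigenvalues λ = 2, -2, 4.
For λ=2: eigenvector (0,1,0).
For λ=-2: eigenvector (1,-3,0).
For λ=4: eigenvector (-1,-1,1).
General solution: c_1e^(2t)(0,1,0) + c_2e^(-2t)(1,-3,0) + c_3e^(4t)(-1,-1,1).

x(t) = c_2e^(-2t) - c_3e^(4t), y(t) = c_1e^(2t) - 3c_2e^(-2t) - c_3e^(4t), z(t) = c_3e^(4t)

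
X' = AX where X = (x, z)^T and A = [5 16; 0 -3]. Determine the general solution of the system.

x(t) = K_1e^(5t) - 2K_2e^(-3t), z(t) = K_2e^(-3t)

Coefficient matrix A = [[5, 16], [0, -3]].
Characteristic polynomial det(A - λI) = λ^2 - 2λ - 15 = 0.
Eigenvalues λ = 5, -3.
For λ=5: (A-λI) row 1 is [0, 16], so an eigenvector is (1, 0).
For λ=-3: (A-λI) row 1 is [8, 16], so an eigenvector is (-2, 1).
General solution: K_1e^(5t)(1,0) + K_2e^(-3t)(-2,1).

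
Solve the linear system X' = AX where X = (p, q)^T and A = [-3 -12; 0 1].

p(t) = -c_1e^(-3t) + 3c_2e^(t), q(t) = -c_2e^(t)

Coefficient matrix A = [[-3, -12], [0, 1]].
Characteristic polynomial det(A - λI) = λ^2 + 2λ - 3 = 0.
Eigenvalues λ = -3, 1.
For λ=-3: (A-λI) row 1 is [0, -12], so an eigenvector is (-1, 0).
For λ=1: (A-λI) row 1 is [-4, -12], so an eigenvector is (3, -1).
General solution: c_1e^(-3t)(-1,0) + c_2e^(t)(3,-1).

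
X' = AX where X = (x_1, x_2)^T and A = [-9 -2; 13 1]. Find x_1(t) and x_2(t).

x_1(t) = -K_1e^(-4t)sin(t) - K_1e^(-4t)cos(t) - K_2e^(-4t)sin(t) + K_2e^(-4t)cos(t), x_2(t) = 2K_1e^(-4t)sin(t) + 3K_1e^(-4t)cos(t) + 3K_2e^(-4t)sin(t) - 2K_2e^(-4t)cos(t)

Coefficient matrix A = [[-9, -2], [13, 1]].
Characteristic polynomial det(A - λI) = λ^2 + 8λ + 17 = 0.
Eigenvalues λ = -4 ± i (complex conjugate pair).
For λ=-4+i: an eigenvector is (-1,3) - i(-1,2) = (-1 + i, 3 - 2i).
A real fundamental pair from Re and Im of e^((-4+i)t)v: X_1 = e^(-4t)(cos(t)·(-1,3) + sin(t)·(-1,2)), X_2 = e^(-4t)(sin(t)·(-1,3) - cos(t)·(-1,2)).
General solution: K_1X_1 + K_2X_2.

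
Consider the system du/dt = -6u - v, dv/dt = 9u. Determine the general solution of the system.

u(t) = -K_1e^(-3t) - K_2te^(-3t) + K_2e^(-3t), v(t) = 3K_1e^(-3t) + 3K_2te^(-3t) - 2K_2e^(-3t)

Coefficient matrix A = [[-6, -1], [9, 0]].
Characteristic polynomial det(A - λI) = λ^2 + 6λ + 9 = 0.
Single eigenvalue λ = -3 with algebraic multiplicity 2.
Eigenvector v = (-1,3); generalized eigenvector w with (A-λI)w=v is (1,-2).
General solution: e^(-3t)[K_1·v + K_2·(t·v + w)].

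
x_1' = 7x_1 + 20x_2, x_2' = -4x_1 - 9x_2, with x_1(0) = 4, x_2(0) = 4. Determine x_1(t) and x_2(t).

x_1(t) = 28e^(-t)sin(4t) + 4e^(-t)cos(4t), x_2(t) = -12e^(-t)sin(4t) + 4e^(-t)cos(4t)

Coefficient matrix A = [[7, 20], [-4, -9]].
Characteristic polynomial det(A - λI) = λ^2 + 2λ + 17 = 0.
Eigenvalues λ = -1 ± 4i (complex conjugate pair).
For λ=-1+4i: an eigenvector is (1,0) - i(2,-1) = (1 - 2i, 0 + i).
A real fundamental pair from Re and Im of e^((-1+4i)t)v: X_1 = e^(-t)(cos(4t)·(1,0) + sin(4t)·(2,-1)), X_2 = e^(-t)(sin(4t)·(1,0) - cos(4t)·(2,-1)).
General solution: C_1X_1 + C_2X_2.
Applying x_1(0)=4, x_2(0)=4 gives C_1=12, C_2=4.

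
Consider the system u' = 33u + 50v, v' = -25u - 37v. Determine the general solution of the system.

u(t) = 3c_1e^(-2t)sin(5t) - c_1e^(-2t)cos(5t) - c_2e^(-2t)sin(5t) - 3c_2e^(-2t)cos(5t), v(t) = -2c_1e^(-2t)sin(5t) + c_1e^(-2t)cos(5t) + c_2e^(-2t)sin(5t) + 2c_2e^(-2t)cos(5t)

Coefficient matrix A = [[33, 50], [-25, -37]].
Characteristic polynomial det(A - λI) = λ^2 + 4λ + 29 = 0.
Eigenvalues λ = -2 ± 5i (complex conjugate pair).
For λ=-2+5i: an eigenvector is (-1,1) - i(3,-2) = (-1 - 3i, 1 + 2i).
A real fundamental pair from Re and Im of e^((-2+5i)t)v: X_1 = e^(-2t)(cos(5t)·(-1,1) + sin(5t)·(3,-2)), X_2 = e^(-2t)(sin(5t)·(-1,1) - cos(5t)·(3,-2)).
General solution: c_1X_1 + c_2X_2.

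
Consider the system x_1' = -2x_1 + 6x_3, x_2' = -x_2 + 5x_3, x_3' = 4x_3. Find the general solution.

Coefficient matrix A = [[-2, 0, 6], [0, -1, 5], [0, 0, 4]].
det(A - λI) = 0 gives eigenvalues λ = -2, 4, -1.
For λ=-2: eigenvector (-1,0,0).
For λ=4: eigenvector (1,1,1).
For λ=-1: eigenvector (0,-1,0).
General solution: K_1e^(-2t)(-1,0,0) + K_2e^(4t)(1,1,1) + K_3e^(-t)(0,-1,0).

x_1(t) = -K_1e^(-2t) + K_2e^(4t), x_2(t) = K_2e^(4t) - K_3e^(-t), x_3(t) = K_2e^(4t)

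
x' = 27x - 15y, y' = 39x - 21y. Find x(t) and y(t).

x(t) = -K_1e^(3t)sin(3t) - 2K_1e^(3t)cos(3t) - 2K_2e^(3t)sin(3t) + K_2e^(3t)cos(3t), y(t) = -2K_1e^(3t)sin(3t) - 3K_1e^(3t)cos(3t) - 3K_2e^(3t)sin(3t) + 2K_2e^(3t)cos(3t)

Coefficient matrix A = [[27, -15], [39, -21]].
Characteristic polynomial det(A - λI) = λ^2 - 6λ + 18 = 0.
Eigenvalues λ = 3 ± 3i (complex conjugate pair).
For λ=3+3i: an eigenvector is (-2,-3) - i(-1,-2) = (-2 + i, -3 + 2i).
A real fundamental pair from Re and Im of e^((3+3i)t)v: X_1 = e^(3t)(cos(3t)·(-2,-3) + sin(3t)·(-1,-2)), X_2 = e^(3t)(sin(3t)·(-2,-3) - cos(3t)·(-1,-2)).
General solution: K_1X_1 + K_2X_2.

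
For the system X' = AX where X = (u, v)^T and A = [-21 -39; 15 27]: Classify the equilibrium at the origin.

unstable spiral

A = [[-21,-39],[15,27]]; det(A-λI) = λ^2 - 6λ + 18.
λ = 3 ± 3i: positive real part.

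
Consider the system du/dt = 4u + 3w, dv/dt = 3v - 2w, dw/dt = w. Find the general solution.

Coefficient matrix A = [[4, 0, 3], [0, 3, -2], [0, 0, 1]].
det(A - λI) = 0 gives eigenvalues λ = 4, 3, 1.
For λ=4: eigenvector (1,0,0).
For λ=3: eigenvector (0,1,0).
For λ=1: eigenvector (-1,1,1).
General solution: K_1e^(4t)(1,0,0) + K_2e^(3t)(0,1,0) + K_3e^(t)(-1,1,1).

u(t) = K_1e^(4t) - K_3e^(t), v(t) = K_2e^(3t) + K_3e^(t), w(t) = K_3e^(t)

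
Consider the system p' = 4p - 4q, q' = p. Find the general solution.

p(t) = -2C_1e^(2t) - 2C_2te^(2t) + 3C_2e^(2t), q(t) = -C_1e^(2t) - C_2te^(2t) + 2C_2e^(2t)

Coefficient matrix A = [[4, -4], [1, 0]].
Characteristic polynomial det(A - λI) = λ^2 - 4λ + 4 = 0.
Single eigenvalue λ = 2 with algebraic multiplicity 2.
Eigenvector v = (-2,-1); generalized eigenvector w with (A-λI)w=v is (3,2).
General solution: e^(2t)[C_1·v + C_2·(t·v + w)].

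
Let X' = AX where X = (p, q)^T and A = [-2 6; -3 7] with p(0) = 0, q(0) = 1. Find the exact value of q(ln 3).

159

A = [[-2,6],[-3,7]]; eigenvalues λ = 1, 4.
Eigenvectors: (2,1) for λ=1, (1,1) for λ=4.
From the initial condition, c_1 = -1, c_2 = 2.
q(ln 3) = (-1)(3^1)(1) + (2)(3^4)(1) = 159.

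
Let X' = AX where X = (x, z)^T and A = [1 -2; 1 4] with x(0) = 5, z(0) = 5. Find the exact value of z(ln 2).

80

A = [[1,-2],[1,4]]; eigenvalues λ = 3, 2.
Eigenvectors: (1,-1) for λ=3, (2,-1) for λ=2.
From the initial condition, c_1 = -15, c_2 = 10.
z(ln 2) = (-15)(2^3)(-1) + (10)(2^2)(-1) = 80.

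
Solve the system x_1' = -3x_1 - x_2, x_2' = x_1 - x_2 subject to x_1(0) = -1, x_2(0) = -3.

x_1(t) = 4te^(-2t) - e^(-2t), x_2(t) = -4te^(-2t) - 3e^(-2t)

Coefficient matrix A = [[-3, -1], [1, -1]].
Characteristic polynomial det(A - λI) = λ^2 + 4λ + 4 = 0.
Single eigenvalue λ = -2 with algebraic multiplicity 2.
Eigenvector v = (1,-1); generalized eigenvector w with (A-λI)w=v is (-2,1).
General solution: e^(-2t)[C_1·v + C_2·(t·v + w)].
Applying x_1(0)=-1, x_2(0)=-3 gives C_1=7, C_2=4.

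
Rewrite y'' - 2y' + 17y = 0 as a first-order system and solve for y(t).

Let x_1 = y, x_2 = y'. Then x_1' = x_2 and x_2' = -17x_1 + 2x_2.
A = [[0,1],[-17,2]]; det(A-λI) = λ^2 - 2λ + 17.
Eigenvalues λ = 1 ± 4i.

y(t) = C_1e^(t)cos(4t) + C_2e^(t)sin(4t)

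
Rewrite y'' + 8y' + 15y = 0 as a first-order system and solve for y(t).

Let x_1 = y, x_2 = y'. Then x_1' = x_2 and x_2' = -15x_1 - 8x_2.
A = [[0,1],[-15,-8]]; det(A-λI) = λ^2 + 8λ + 15.
Eigenvalues λ = -3, -5 with eigenvectors (1,-3), (1,-5).

y(t) = C_1e^(-3t) + C_2e^(-5t)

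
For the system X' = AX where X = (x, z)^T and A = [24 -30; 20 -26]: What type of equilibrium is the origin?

A = [[24,-30],[20,-26]]; det(A-λI) = λ^2 + 2λ - 24.
λ = -6, 4: opposite signs.

saddle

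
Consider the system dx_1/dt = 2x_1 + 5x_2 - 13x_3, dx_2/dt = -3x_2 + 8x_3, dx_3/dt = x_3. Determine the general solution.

x_1(t) = K_1e^(2t) - K_2e^(-3t) + 3K_3e^(t), x_2(t) = K_2e^(-3t) + 2K_3e^(t), x_3(t) = K_3e^(t)

Coefficient matrix A = [[2, 5, -13], [0, -3, 8], [0, 0, 1]].
det(A - λI) = 0 gives eigenvalues λ = 2, -3, 1.
For λ=2: eigenvector (1,0,0).
For λ=-3: eigenvector (-1,1,0).
For λ=1: eigenvector (3,2,1).
General solution: K_1e^(2t)(1,0,0) + K_2e^(-3t)(-1,1,0) + K_3e^(t)(3,2,1).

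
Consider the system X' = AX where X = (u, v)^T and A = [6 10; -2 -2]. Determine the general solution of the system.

Coefficient matrix A = [[6, 10], [-2, -2]].
Characteristic polynomial det(A - λI) = λ^2 - 4λ + 8 = 0.
Eigenvalues λ = 2 ± 2i (complex conjugate pair).
For λ=2+2i: an eigenvector is (1,0) - i(2,-1) = (1 - 2i, 0 + i).
A real fundamental pair from Re and Im of e^((2+2i)t)v: X_1 = e^(2t)(cos(2t)·(1,0) + sin(2t)·(2,-1)), X_2 = e^(2t)(sin(2t)·(1,0) - cos(2t)·(2,-1)).
General solution: C_1X_1 + C_2X_2.

u(t) = 2C_1e^(2t)sin(2t) + C_1e^(2t)cos(2t) + C_2e^(2t)sin(2t) - 2C_2e^(2t)cos(2t), v(t) = -C_1e^(2t)sin(2t) + C_2e^(2t)cos(2t)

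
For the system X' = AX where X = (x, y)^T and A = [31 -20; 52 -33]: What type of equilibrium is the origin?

stable spiral

A = [[31,-20],[52,-33]]; det(A-λI) = λ^2 + 2λ + 17.
λ = -1 ± 4i: negative real part.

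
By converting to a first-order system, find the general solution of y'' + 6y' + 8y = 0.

Let x_1 = y, x_2 = y'. Then x_1' = x_2 and x_2' = -8x_1 - 6x_2.
A = [[0,1],[-8,-6]]; det(A-λI) = λ^2 + 6λ + 8.
Eigenvalues λ = -2, -4 with eigenvectors (1,-2), (1,-4).

y(t) = c_1e^(-2t) + c_2e^(-4t)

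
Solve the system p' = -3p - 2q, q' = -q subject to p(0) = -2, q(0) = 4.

Coefficient matrix A = [[-3, -2], [0, -1]].
Characteristic polynomial det(A - λI) = λ^2 + 4λ + 3 = 0.
Eigenvalues λ = -1, -3.
For λ=-1: (A-λI) row 1 is [-2, -2], so an eigenvector is (1, -1).
For λ=-3: (A-λI) row 1 is [0, -2], so an eigenvector is (-1, 0).
General solution: c_1e^(-t)(1,-1) + c_2e^(-3t)(-1,0).
Applying p(0)=-2, q(0)=4 gives c_1=-4, c_2=-2.

p(t) = -4e^(-t) + 2e^(-3t), q(t) = 4e^(-t)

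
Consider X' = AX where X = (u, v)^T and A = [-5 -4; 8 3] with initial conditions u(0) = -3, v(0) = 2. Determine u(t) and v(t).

Coefficient matrix A = [[-5, -4], [8, 3]].
Characteristic polynomial det(A - λI) = λ^2 + 2λ + 17 = 0.
Eigenvalues λ = -1 ± 4i (complex conjugate pair).
For λ=-1+4i: an eigenvector is (0,1) - i(-1,1) = (0 + i, 1 - i).
A real fundamental pair from Re and Im of e^((-1+4i)t)v: X_1 = e^(-t)(cos(4t)·(0,1) + sin(4t)·(-1,1)), X_2 = e^(-t)(sin(4t)·(0,1) - cos(4t)·(-1,1)).
General solution: c_1X_1 + c_2X_2.
Applying u(0)=-3, v(0)=2 gives c_1=-1, c_2=-3.

u(t) = e^(-t)sin(4t) - 3e^(-t)cos(4t), v(t) = -4e^(-t)sin(4t) + 2e^(-t)cos(4t)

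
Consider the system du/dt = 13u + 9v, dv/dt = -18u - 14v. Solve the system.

u(t) = C_1e^(-5t) + C_2e^(4t), v(t) = -2C_1e^(-5t) - C_2e^(4t)

Coefficient matrix A = [[13, 9], [-18, -14]].
Characteristic polynomial det(A - λI) = λ^2 + λ - 20 = 0.
Eigenvalues λ = -5, 4.
For λ=-5: (A-λI) row 1 is [18, 9], so an eigenvector is (1, -2).
For λ=4: (A-λI) row 1 is [9, 9], so an eigenvector is (1, -1).
General solution: C_1e^(-5t)(1,-2) + C_2e^(4t)(1,-1).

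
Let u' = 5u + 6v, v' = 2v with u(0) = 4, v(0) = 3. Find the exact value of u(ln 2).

A = [[5,6],[0,2]]; eigenvalues λ = 2, 5.
Eigenvectors: (2,-1) for λ=2, (-1,0) for λ=5.
From the initial condition, c_1 = -3, c_2 = -10.
u(ln 2) = (-3)(2^2)(2) + (-10)(2^5)(-1) = 296.

296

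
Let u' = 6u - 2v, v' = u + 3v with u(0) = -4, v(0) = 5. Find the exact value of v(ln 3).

-1053

A = [[6,-2],[1,3]]; eigenvalues λ = 4, 5.
Eigenvectors: (1,1) for λ=4, (-2,-1) for λ=5.
From the initial condition, c_1 = 14, c_2 = 9.
v(ln 3) = (14)(3^4)(1) + (9)(3^5)(-1) = -1053.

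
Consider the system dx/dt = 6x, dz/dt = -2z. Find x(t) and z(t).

x(t) = K_2e^(6t), z(t) = -K_1e^(-2t)

Coefficient matrix A = [[6, 0], [0, -2]].
Characteristic polynomial det(A - λI) = λ^2 - 4λ - 12 = 0.
Eigenvalues λ = -2, 6.
For λ=-2: (A-λI) row 1 is [8, 0], so an eigenvector is (0, -1).
For λ=6: (A-λI) row 2 is [0, -8], so an eigenvector is (1, 0).
General solution: K_1e^(-2t)(0,-1) + K_2e^(6t)(1,0).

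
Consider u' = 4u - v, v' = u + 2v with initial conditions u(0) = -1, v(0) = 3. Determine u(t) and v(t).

u(t) = -4te^(3t) - e^(3t), v(t) = -4te^(3t) + 3e^(3t)

Coefficient matrix A = [[4, -1], [1, 2]].
Characteristic polynomial det(A - λI) = λ^2 - 6λ + 9 = 0.
Single eigenvalue λ = 3 with algebraic multiplicity 2.
Eigenvector v = (1,1); generalized eigenvector w with (A-λI)w=v is (2,1).
General solution: e^(3t)[K_1·v + K_2·(t·v + w)].
Applying u(0)=-1, v(0)=3 gives K_1=7, K_2=-4.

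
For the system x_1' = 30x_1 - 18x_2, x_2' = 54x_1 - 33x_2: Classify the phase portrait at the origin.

saddle

A = [[30,-18],[54,-33]]; det(A-λI) = λ^2 + 3λ - 18.
λ = -6, 3: opposite signs.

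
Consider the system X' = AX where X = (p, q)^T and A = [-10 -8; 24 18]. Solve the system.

p(t) = 2K_1e^(2t) + K_2e^(6t), q(t) = -3K_1e^(2t) - 2K_2e^(6t)

Coefficient matrix A = [[-10, -8], [24, 18]].
Characteristic polynomial det(A - λI) = λ^2 - 8λ + 12 = 0.
Eigenvalues λ = 2, 6.
For λ=2: (A-λI) row 1 is [-12, -8], so an eigenvector is (2, -3).
For λ=6: (A-λI) row 1 is [-16, -8], so an eigenvector is (1, -2).
General solution: K_1e^(2t)(2,-3) + K_2e^(6t)(1,-2).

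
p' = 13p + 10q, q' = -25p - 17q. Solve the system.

p(t) = -C_1e^(-2t)sin(5t) - C_1e^(-2t)cos(5t) - C_2e^(-2t)sin(5t) + C_2e^(-2t)cos(5t), q(t) = 2C_1e^(-2t)sin(5t) + C_1e^(-2t)cos(5t) + C_2e^(-2t)sin(5t) - 2C_2e^(-2t)cos(5t)

Coefficient matrix A = [[13, 10], [-25, -17]].
Characteristic polynomial det(A - λI) = λ^2 + 4λ + 29 = 0.
Eigenvalues λ = -2 ± 5i (complex conjugate pair).
For λ=-2+5i: an eigenvector is (-1,1) - i(-1,2) = (-1 + i, 1 - 2i).
A real fundamental pair from Re and Im of e^((-2+5i)t)v: X_1 = e^(-2t)(cos(5t)·(-1,1) + sin(5t)·(-1,2)), X_2 = e^(-2t)(sin(5t)·(-1,1) - cos(5t)·(-1,2)).
General solution: C_1X_1 + C_2X_2.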